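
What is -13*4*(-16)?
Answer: 832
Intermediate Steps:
-13*4*(-16) = -52*(-16) = 832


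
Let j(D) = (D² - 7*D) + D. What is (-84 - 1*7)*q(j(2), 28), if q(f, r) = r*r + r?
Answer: -73892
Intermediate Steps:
j(D) = D² - 6*D
q(f, r) = r + r² (q(f, r) = r² + r = r + r²)
(-84 - 1*7)*q(j(2), 28) = (-84 - 1*7)*(28*(1 + 28)) = (-84 - 7)*(28*29) = -91*812 = -73892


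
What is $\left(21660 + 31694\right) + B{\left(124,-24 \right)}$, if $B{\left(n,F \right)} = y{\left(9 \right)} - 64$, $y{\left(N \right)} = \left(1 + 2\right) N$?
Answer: $53317$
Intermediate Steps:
$y{\left(N \right)} = 3 N$
$B{\left(n,F \right)} = -37$ ($B{\left(n,F \right)} = 3 \cdot 9 - 64 = 27 - 64 = -37$)
$\left(21660 + 31694\right) + B{\left(124,-24 \right)} = \left(21660 + 31694\right) - 37 = 53354 - 37 = 53317$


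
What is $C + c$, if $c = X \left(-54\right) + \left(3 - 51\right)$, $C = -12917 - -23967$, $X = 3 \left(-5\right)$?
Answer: $11812$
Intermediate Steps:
$X = -15$
$C = 11050$ ($C = -12917 + 23967 = 11050$)
$c = 762$ ($c = \left(-15\right) \left(-54\right) + \left(3 - 51\right) = 810 + \left(3 - 51\right) = 810 - 48 = 762$)
$C + c = 11050 + 762 = 11812$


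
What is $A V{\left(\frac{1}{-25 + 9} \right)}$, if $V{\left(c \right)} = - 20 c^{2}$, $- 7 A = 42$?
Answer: $\frac{15}{32} \approx 0.46875$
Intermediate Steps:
$A = -6$ ($A = \left(- \frac{1}{7}\right) 42 = -6$)
$A V{\left(\frac{1}{-25 + 9} \right)} = - 6 \left(- 20 \left(\frac{1}{-25 + 9}\right)^{2}\right) = - 6 \left(- 20 \left(\frac{1}{-16}\right)^{2}\right) = - 6 \left(- 20 \left(- \frac{1}{16}\right)^{2}\right) = - 6 \left(\left(-20\right) \frac{1}{256}\right) = \left(-6\right) \left(- \frac{5}{64}\right) = \frac{15}{32}$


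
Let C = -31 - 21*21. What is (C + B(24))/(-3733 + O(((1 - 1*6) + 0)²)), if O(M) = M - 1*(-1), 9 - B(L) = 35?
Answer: 498/3707 ≈ 0.13434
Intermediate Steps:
B(L) = -26 (B(L) = 9 - 1*35 = 9 - 35 = -26)
C = -472 (C = -31 - 441 = -472)
O(M) = 1 + M (O(M) = M + 1 = 1 + M)
(C + B(24))/(-3733 + O(((1 - 1*6) + 0)²)) = (-472 - 26)/(-3733 + (1 + ((1 - 1*6) + 0)²)) = -498/(-3733 + (1 + ((1 - 6) + 0)²)) = -498/(-3733 + (1 + (-5 + 0)²)) = -498/(-3733 + (1 + (-5)²)) = -498/(-3733 + (1 + 25)) = -498/(-3733 + 26) = -498/(-3707) = -498*(-1/3707) = 498/3707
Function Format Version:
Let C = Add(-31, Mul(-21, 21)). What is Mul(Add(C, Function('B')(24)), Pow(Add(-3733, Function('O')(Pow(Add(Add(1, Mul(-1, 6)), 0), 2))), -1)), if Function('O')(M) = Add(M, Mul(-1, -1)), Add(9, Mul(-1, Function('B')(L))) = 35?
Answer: Rational(498, 3707) ≈ 0.13434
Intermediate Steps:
Function('B')(L) = -26 (Function('B')(L) = Add(9, Mul(-1, 35)) = Add(9, -35) = -26)
C = -472 (C = Add(-31, -441) = -472)
Function('O')(M) = Add(1, M) (Function('O')(M) = Add(M, 1) = Add(1, M))
Mul(Add(C, Function('B')(24)), Pow(Add(-3733, Function('O')(Pow(Add(Add(1, Mul(-1, 6)), 0), 2))), -1)) = Mul(Add(-472, -26), Pow(Add(-3733, Add(1, Pow(Add(Add(1, Mul(-1, 6)), 0), 2))), -1)) = Mul(-498, Pow(Add(-3733, Add(1, Pow(Add(Add(1, -6), 0), 2))), -1)) = Mul(-498, Pow(Add(-3733, Add(1, Pow(Add(-5, 0), 2))), -1)) = Mul(-498, Pow(Add(-3733, Add(1, Pow(-5, 2))), -1)) = Mul(-498, Pow(Add(-3733, Add(1, 25)), -1)) = Mul(-498, Pow(Add(-3733, 26), -1)) = Mul(-498, Pow(-3707, -1)) = Mul(-498, Rational(-1, 3707)) = Rational(498, 3707)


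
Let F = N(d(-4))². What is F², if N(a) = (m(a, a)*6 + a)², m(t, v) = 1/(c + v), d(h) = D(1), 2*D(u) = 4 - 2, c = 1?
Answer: 65536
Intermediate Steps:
D(u) = 1 (D(u) = (4 - 2)/2 = (½)*2 = 1)
d(h) = 1
m(t, v) = 1/(1 + v)
N(a) = (a + 6/(1 + a))² (N(a) = (6/(1 + a) + a)² = (a + 6/(1 + a))²)
F = 256 (F = ((1 + 6/(1 + 1))²)² = ((1 + 6/2)²)² = ((1 + 6*(½))²)² = ((1 + 3)²)² = (4²)² = 16² = 256)
F² = 256² = 65536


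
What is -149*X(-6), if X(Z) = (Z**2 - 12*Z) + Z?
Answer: -15198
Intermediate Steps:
X(Z) = Z**2 - 11*Z
-149*X(-6) = -(-894)*(-11 - 6) = -(-894)*(-17) = -149*102 = -15198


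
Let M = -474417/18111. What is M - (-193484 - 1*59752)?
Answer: 1528627593/6037 ≈ 2.5321e+5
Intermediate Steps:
M = -158139/6037 (M = -474417*1/18111 = -158139/6037 ≈ -26.195)
M - (-193484 - 1*59752) = -158139/6037 - (-193484 - 1*59752) = -158139/6037 - (-193484 - 59752) = -158139/6037 - 1*(-253236) = -158139/6037 + 253236 = 1528627593/6037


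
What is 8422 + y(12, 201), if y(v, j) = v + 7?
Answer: 8441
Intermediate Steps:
y(v, j) = 7 + v
8422 + y(12, 201) = 8422 + (7 + 12) = 8422 + 19 = 8441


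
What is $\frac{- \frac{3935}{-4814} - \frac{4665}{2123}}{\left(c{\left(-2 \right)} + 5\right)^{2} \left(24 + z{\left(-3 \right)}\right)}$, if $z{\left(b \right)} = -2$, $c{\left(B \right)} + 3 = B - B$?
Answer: $- \frac{14103305}{899370736} \approx -0.015681$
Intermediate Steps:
$c{\left(B \right)} = -3$ ($c{\left(B \right)} = -3 + \left(B - B\right) = -3 + 0 = -3$)
$\frac{- \frac{3935}{-4814} - \frac{4665}{2123}}{\left(c{\left(-2 \right)} + 5\right)^{2} \left(24 + z{\left(-3 \right)}\right)} = \frac{- \frac{3935}{-4814} - \frac{4665}{2123}}{\left(-3 + 5\right)^{2} \left(24 - 2\right)} = \frac{\left(-3935\right) \left(- \frac{1}{4814}\right) - \frac{4665}{2123}}{2^{2} \cdot 22} = \frac{\frac{3935}{4814} - \frac{4665}{2123}}{4 \cdot 22} = - \frac{14103305}{10220122 \cdot 88} = \left(- \frac{14103305}{10220122}\right) \frac{1}{88} = - \frac{14103305}{899370736}$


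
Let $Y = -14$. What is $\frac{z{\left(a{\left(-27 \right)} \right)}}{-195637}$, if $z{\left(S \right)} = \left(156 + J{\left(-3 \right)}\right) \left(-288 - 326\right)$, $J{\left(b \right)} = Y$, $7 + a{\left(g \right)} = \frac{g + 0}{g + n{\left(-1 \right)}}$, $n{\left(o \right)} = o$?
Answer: $\frac{87188}{195637} \approx 0.44566$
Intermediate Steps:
$a{\left(g \right)} = -7 + \frac{g}{-1 + g}$ ($a{\left(g \right)} = -7 + \frac{g + 0}{g - 1} = -7 + \frac{g}{-1 + g}$)
$J{\left(b \right)} = -14$
$z{\left(S \right)} = -87188$ ($z{\left(S \right)} = \left(156 - 14\right) \left(-288 - 326\right) = 142 \left(-614\right) = -87188$)
$\frac{z{\left(a{\left(-27 \right)} \right)}}{-195637} = - \frac{87188}{-195637} = \left(-87188\right) \left(- \frac{1}{195637}\right) = \frac{87188}{195637}$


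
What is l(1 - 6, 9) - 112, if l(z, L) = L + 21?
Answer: -82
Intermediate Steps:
l(z, L) = 21 + L
l(1 - 6, 9) - 112 = (21 + 9) - 112 = 30 - 112 = -82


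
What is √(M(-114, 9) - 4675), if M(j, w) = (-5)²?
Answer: 5*I*√186 ≈ 68.191*I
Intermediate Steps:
M(j, w) = 25
√(M(-114, 9) - 4675) = √(25 - 4675) = √(-4650) = 5*I*√186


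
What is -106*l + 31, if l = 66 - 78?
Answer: 1303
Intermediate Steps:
l = -12
-106*l + 31 = -106*(-12) + 31 = 1272 + 31 = 1303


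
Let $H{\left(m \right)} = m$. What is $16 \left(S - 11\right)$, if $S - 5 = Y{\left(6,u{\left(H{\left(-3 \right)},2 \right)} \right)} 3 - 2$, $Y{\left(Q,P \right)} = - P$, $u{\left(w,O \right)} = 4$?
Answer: $-320$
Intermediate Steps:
$S = -9$ ($S = 5 + \left(\left(-1\right) 4 \cdot 3 - 2\right) = 5 - 14 = -9$)
$16 \left(S - 11\right) = 16 \left(-9 - 11\right) = 16 \left(-20\right) = -320$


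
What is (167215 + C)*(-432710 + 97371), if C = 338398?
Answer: -169551757807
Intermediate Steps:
(167215 + C)*(-432710 + 97371) = (167215 + 338398)*(-432710 + 97371) = 505613*(-335339) = -169551757807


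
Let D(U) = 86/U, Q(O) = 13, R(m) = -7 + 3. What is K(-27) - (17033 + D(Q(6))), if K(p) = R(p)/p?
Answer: -5980853/351 ≈ -17039.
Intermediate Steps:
R(m) = -4
K(p) = -4/p
K(-27) - (17033 + D(Q(6))) = -4/(-27) - (17033 + 86/13) = -4*(-1/27) - (17033 + 86*(1/13)) = 4/27 - (17033 + 86/13) = 4/27 - 1*221515/13 = 4/27 - 221515/13 = -5980853/351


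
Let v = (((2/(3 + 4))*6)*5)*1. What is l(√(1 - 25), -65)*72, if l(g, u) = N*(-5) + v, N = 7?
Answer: -13320/7 ≈ -1902.9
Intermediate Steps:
v = 60/7 (v = (((2/7)*6)*5)*1 = ((12/7)*5)*1 = (60/7)*1 = 60/7 ≈ 8.5714)
l(g, u) = -185/7 (l(g, u) = 7*(-5) + 60/7 = -35 + 60/7 = -185/7)
l(√(1 - 25), -65)*72 = -185/7*72 = -13320/7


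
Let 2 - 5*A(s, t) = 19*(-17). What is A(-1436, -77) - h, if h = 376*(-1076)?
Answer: 404641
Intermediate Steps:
A(s, t) = 65 (A(s, t) = ⅖ - 19*(-17)/5 = ⅖ - ⅕*(-323) = ⅖ + 323/5 = 65)
h = -404576
A(-1436, -77) - h = 65 - 1*(-404576) = 65 + 404576 = 404641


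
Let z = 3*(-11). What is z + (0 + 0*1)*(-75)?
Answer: -33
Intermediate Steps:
z = -33
z + (0 + 0*1)*(-75) = -33 + (0 + 0*1)*(-75) = -33 + (0 + 0)*(-75) = -33 + 0*(-75) = -33 + 0 = -33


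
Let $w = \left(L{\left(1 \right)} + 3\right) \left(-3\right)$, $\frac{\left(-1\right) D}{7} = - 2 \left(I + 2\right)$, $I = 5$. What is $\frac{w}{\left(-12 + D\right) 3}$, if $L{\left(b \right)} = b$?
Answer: $- \frac{2}{43} \approx -0.046512$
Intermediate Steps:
$D = 98$ ($D = - 7 \left(- 2 \left(5 + 2\right)\right) = - 7 \left(\left(-2\right) 7\right) = \left(-7\right) \left(-14\right) = 98$)
$w = -12$ ($w = \left(1 + 3\right) \left(-3\right) = 4 \left(-3\right) = -12$)
$\frac{w}{\left(-12 + D\right) 3} = - \frac{12}{\left(-12 + 98\right) 3} = - \frac{12}{86 \cdot 3} = - \frac{12}{258} = \left(-12\right) \frac{1}{258} = - \frac{2}{43}$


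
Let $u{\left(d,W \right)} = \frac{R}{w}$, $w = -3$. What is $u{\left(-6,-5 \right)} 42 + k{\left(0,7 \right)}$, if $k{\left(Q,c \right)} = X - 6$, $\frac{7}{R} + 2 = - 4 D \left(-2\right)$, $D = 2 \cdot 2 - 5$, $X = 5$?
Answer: $\frac{44}{5} \approx 8.8$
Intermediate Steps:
$D = -1$ ($D = 4 - 5 = -1$)
$R = - \frac{7}{10}$ ($R = \frac{7}{-2 + \left(-4\right) \left(-1\right) \left(-2\right)} = \frac{7}{-2 + 4 \left(-2\right)} = \frac{7}{-2 - 8} = \frac{7}{-10} = 7 \left(- \frac{1}{10}\right) = - \frac{7}{10} \approx -0.7$)
$k{\left(Q,c \right)} = -1$ ($k{\left(Q,c \right)} = 5 - 6 = -1$)
$u{\left(d,W \right)} = \frac{7}{30}$ ($u{\left(d,W \right)} = - \frac{7}{10 \left(-3\right)} = \left(- \frac{7}{10}\right) \left(- \frac{1}{3}\right) = \frac{7}{30}$)
$u{\left(-6,-5 \right)} 42 + k{\left(0,7 \right)} = \frac{7}{30} \cdot 42 - 1 = \frac{49}{5} - 1 = \frac{44}{5}$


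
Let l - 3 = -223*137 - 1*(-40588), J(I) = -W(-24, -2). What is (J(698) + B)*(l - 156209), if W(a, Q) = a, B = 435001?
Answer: -63587169225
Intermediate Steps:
J(I) = 24 (J(I) = -1*(-24) = 24)
l = 10040 (l = 3 + (-223*137 - 1*(-40588)) = 3 + (-30551 + 40588) = 3 + 10037 = 10040)
(J(698) + B)*(l - 156209) = (24 + 435001)*(10040 - 156209) = 435025*(-146169) = -63587169225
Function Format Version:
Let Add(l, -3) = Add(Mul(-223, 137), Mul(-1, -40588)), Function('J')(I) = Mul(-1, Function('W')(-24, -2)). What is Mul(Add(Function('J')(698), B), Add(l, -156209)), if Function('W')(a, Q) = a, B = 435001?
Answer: -63587169225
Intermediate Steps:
Function('J')(I) = 24 (Function('J')(I) = Mul(-1, -24) = 24)
l = 10040 (l = Add(3, Add(Mul(-223, 137), Mul(-1, -40588))) = Add(3, Add(-30551, 40588)) = Add(3, 10037) = 10040)
Mul(Add(Function('J')(698), B), Add(l, -156209)) = Mul(Add(24, 435001), Add(10040, -156209)) = Mul(435025, -146169) = -63587169225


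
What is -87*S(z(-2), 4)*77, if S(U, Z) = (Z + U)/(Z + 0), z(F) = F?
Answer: -6699/2 ≈ -3349.5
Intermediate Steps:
S(U, Z) = (U + Z)/Z
-87*S(z(-2), 4)*77 = -87*(-2 + 4)/4*77 = -87*2/4*77 = -87*½*77 = -87/2*77 = -6699/2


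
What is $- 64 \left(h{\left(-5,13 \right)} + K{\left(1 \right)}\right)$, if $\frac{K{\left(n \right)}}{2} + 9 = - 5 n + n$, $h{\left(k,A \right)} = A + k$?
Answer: $1152$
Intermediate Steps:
$K{\left(n \right)} = -18 - 8 n$ ($K{\left(n \right)} = -18 + 2 \left(- 5 n + n\right) = -18 + 2 \left(- 4 n\right) = -18 - 8 n$)
$- 64 \left(h{\left(-5,13 \right)} + K{\left(1 \right)}\right) = - 64 \left(\left(13 - 5\right) - 26\right) = - 64 \left(8 - 26\right) = \left(-64\right) \left(-18\right) = 1152$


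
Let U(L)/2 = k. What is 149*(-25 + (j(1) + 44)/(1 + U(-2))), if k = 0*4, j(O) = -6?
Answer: 1937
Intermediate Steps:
k = 0
U(L) = 0 (U(L) = 2*0 = 0)
149*(-25 + (j(1) + 44)/(1 + U(-2))) = 149*(-25 + (-6 + 44)/(1 + 0)) = 149*(-25 + 38/1) = 149*(-25 + 38*1) = 149*(-25 + 38) = 149*13 = 1937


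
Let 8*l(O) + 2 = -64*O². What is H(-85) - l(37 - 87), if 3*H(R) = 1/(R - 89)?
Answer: 20880259/1044 ≈ 20000.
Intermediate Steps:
H(R) = 1/(3*(-89 + R)) (H(R) = 1/(3*(R - 89)) = 1/(3*(-89 + R)))
l(O) = -¼ - 8*O² (l(O) = -¼ + (-64*O²)/8 = -¼ - 8*O²)
H(-85) - l(37 - 87) = 1/(3*(-89 - 85)) - (-¼ - 8*(37 - 87)²) = (⅓)/(-174) - (-¼ - 8*(-50)²) = (⅓)*(-1/174) - (-¼ - 8*2500) = -1/522 - (-¼ - 20000) = -1/522 - 1*(-80001/4) = -1/522 + 80001/4 = 20880259/1044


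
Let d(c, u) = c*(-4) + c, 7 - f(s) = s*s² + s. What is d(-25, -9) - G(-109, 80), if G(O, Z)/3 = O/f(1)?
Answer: 702/5 ≈ 140.40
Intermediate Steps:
f(s) = 7 - s - s³ (f(s) = 7 - (s*s² + s) = 7 - (s³ + s) = 7 - (s + s³) = 7 + (-s - s³) = 7 - s - s³)
G(O, Z) = 3*O/5 (G(O, Z) = 3*(O/(7 - 1*1 - 1*1³)) = 3*(O/(7 - 1 - 1*1)) = 3*(O/(7 - 1 - 1)) = 3*(O/5) = 3*O/5)
d(c, u) = -3*c (d(c, u) = -4*c + c = -3*c)
d(-25, -9) - G(-109, 80) = -3*(-25) - 3*(-109)/5 = 75 - 1*(-327/5) = 75 + 327/5 = 702/5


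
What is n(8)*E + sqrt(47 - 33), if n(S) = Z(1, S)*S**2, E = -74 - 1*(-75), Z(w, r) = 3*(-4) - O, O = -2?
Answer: -640 + sqrt(14) ≈ -636.26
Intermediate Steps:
Z(w, r) = -10 (Z(w, r) = 3*(-4) - 1*(-2) = -12 + 2 = -10)
E = 1 (E = -74 + 75 = 1)
n(S) = -10*S**2
n(8)*E + sqrt(47 - 33) = -10*8**2*1 + sqrt(47 - 33) = -10*64*1 + sqrt(14) = -640*1 + sqrt(14) = -640 + sqrt(14)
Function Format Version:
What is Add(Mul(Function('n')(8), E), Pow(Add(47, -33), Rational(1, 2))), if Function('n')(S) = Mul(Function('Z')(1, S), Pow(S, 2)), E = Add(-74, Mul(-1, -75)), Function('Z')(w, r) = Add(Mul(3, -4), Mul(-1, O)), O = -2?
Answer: Add(-640, Pow(14, Rational(1, 2))) ≈ -636.26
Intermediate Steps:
Function('Z')(w, r) = -10 (Function('Z')(w, r) = Add(Mul(3, -4), Mul(-1, -2)) = Add(-12, 2) = -10)
E = 1 (E = Add(-74, 75) = 1)
Function('n')(S) = Mul(-10, Pow(S, 2))
Add(Mul(Function('n')(8), E), Pow(Add(47, -33), Rational(1, 2))) = Add(Mul(Mul(-10, Pow(8, 2)), 1), Pow(Add(47, -33), Rational(1, 2))) = Add(Mul(Mul(-10, 64), 1), Pow(14, Rational(1, 2))) = Add(Mul(-640, 1), Pow(14, Rational(1, 2))) = Add(-640, Pow(14, Rational(1, 2)))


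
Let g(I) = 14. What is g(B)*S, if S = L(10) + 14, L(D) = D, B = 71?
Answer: 336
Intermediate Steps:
S = 24 (S = 10 + 14 = 24)
g(B)*S = 14*24 = 336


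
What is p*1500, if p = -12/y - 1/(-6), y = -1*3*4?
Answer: 1750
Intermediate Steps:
y = -12 (y = -3*4 = -12)
p = 7/6 (p = -12/(-12) - 1/(-6) = -12*(-1/12) - 1*(-⅙) = 1 + ⅙ = 7/6 ≈ 1.1667)
p*1500 = (7/6)*1500 = 1750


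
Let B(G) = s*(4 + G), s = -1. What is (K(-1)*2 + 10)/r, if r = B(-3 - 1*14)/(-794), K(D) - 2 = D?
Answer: -9528/13 ≈ -732.92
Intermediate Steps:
K(D) = 2 + D
B(G) = -4 - G (B(G) = -(4 + G) = -4 - G)
r = -13/794 (r = (-4 - (-3 - 1*14))/(-794) = (-4 - (-3 - 14))*(-1/794) = (-4 - 1*(-17))*(-1/794) = (-4 + 17)*(-1/794) = 13*(-1/794) = -13/794 ≈ -0.016373)
(K(-1)*2 + 10)/r = ((2 - 1)*2 + 10)/(-13/794) = (1*2 + 10)*(-794/13) = (2 + 10)*(-794/13) = 12*(-794/13) = -9528/13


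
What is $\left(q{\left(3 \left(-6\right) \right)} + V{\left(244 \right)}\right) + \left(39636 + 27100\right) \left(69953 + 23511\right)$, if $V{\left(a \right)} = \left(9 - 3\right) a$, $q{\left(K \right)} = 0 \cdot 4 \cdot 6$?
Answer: $6237414968$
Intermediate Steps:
$q{\left(K \right)} = 0$ ($q{\left(K \right)} = 0 \cdot 6 = 0$)
$V{\left(a \right)} = 6 a$
$\left(q{\left(3 \left(-6\right) \right)} + V{\left(244 \right)}\right) + \left(39636 + 27100\right) \left(69953 + 23511\right) = \left(0 + 6 \cdot 244\right) + \left(39636 + 27100\right) \left(69953 + 23511\right) = \left(0 + 1464\right) + 66736 \cdot 93464 = 1464 + 6237413504 = 6237414968$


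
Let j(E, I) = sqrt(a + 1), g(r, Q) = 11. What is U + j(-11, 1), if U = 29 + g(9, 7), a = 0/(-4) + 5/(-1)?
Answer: 40 + 2*I ≈ 40.0 + 2.0*I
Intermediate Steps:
a = -5 (a = 0*(-1/4) + 5*(-1) = 0 - 5 = -5)
j(E, I) = 2*I (j(E, I) = sqrt(-5 + 1) = sqrt(-4) = 2*I)
U = 40 (U = 29 + 11 = 40)
U + j(-11, 1) = 40 + 2*I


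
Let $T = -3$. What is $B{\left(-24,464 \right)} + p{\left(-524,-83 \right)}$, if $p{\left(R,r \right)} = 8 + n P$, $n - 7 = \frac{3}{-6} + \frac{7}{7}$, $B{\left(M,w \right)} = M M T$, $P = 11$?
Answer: $- \frac{3275}{2} \approx -1637.5$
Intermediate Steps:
$B{\left(M,w \right)} = - 3 M^{2}$ ($B{\left(M,w \right)} = M M \left(-3\right) = M^{2} \left(-3\right) = - 3 M^{2}$)
$n = \frac{15}{2}$ ($n = 7 + \left(\frac{3}{-6} + \frac{7}{7}\right) = 7 + \left(3 \left(- \frac{1}{6}\right) + 7 \cdot \frac{1}{7}\right) = 7 + \left(- \frac{1}{2} + 1\right) = 7 + \frac{1}{2} = \frac{15}{2} \approx 7.5$)
$p{\left(R,r \right)} = \frac{181}{2}$ ($p{\left(R,r \right)} = 8 + \frac{15}{2} \cdot 11 = 8 + \frac{165}{2} = \frac{181}{2}$)
$B{\left(-24,464 \right)} + p{\left(-524,-83 \right)} = - 3 \left(-24\right)^{2} + \frac{181}{2} = \left(-3\right) 576 + \frac{181}{2} = -1728 + \frac{181}{2} = - \frac{3275}{2}$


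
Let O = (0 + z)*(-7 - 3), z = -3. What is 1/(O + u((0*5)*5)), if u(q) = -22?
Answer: 1/8 ≈ 0.12500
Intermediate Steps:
O = 30 (O = (0 - 3)*(-7 - 3) = -3*(-10) = 30)
1/(O + u((0*5)*5)) = 1/(30 - 22) = 1/8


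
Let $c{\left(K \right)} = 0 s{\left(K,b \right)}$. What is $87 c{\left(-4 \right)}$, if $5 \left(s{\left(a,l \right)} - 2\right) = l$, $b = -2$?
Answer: $0$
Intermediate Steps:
$s{\left(a,l \right)} = 2 + \frac{l}{5}$
$c{\left(K \right)} = 0$ ($c{\left(K \right)} = 0 \left(2 + \frac{1}{5} \left(-2\right)\right) = 0 \left(2 - \frac{2}{5}\right) = 0 \cdot \frac{8}{5} = 0$)
$87 c{\left(-4 \right)} = 87 \cdot 0 = 0$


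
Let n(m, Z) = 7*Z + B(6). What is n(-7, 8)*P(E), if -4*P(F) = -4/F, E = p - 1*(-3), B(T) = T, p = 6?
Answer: 62/9 ≈ 6.8889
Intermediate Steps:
E = 9 (E = 6 - 1*(-3) = 6 + 3 = 9)
n(m, Z) = 6 + 7*Z (n(m, Z) = 7*Z + 6 = 6 + 7*Z)
P(F) = 1/F (P(F) = -(-1)/F = 1/F)
n(-7, 8)*P(E) = (6 + 7*8)/9 = (6 + 56)*(⅑) = 62*(⅑) = 62/9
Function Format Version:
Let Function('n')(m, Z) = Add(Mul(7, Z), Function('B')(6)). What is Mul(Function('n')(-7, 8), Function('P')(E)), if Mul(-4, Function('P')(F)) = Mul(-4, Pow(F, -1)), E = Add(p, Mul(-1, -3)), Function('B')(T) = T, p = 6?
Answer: Rational(62, 9) ≈ 6.8889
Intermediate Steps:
E = 9 (E = Add(6, Mul(-1, -3)) = Add(6, 3) = 9)
Function('n')(m, Z) = Add(6, Mul(7, Z)) (Function('n')(m, Z) = Add(Mul(7, Z), 6) = Add(6, Mul(7, Z)))
Function('P')(F) = Pow(F, -1) (Function('P')(F) = Mul(Rational(-1, 4), Mul(-4, Pow(F, -1))) = Pow(F, -1))
Mul(Function('n')(-7, 8), Function('P')(E)) = Mul(Add(6, Mul(7, 8)), Pow(9, -1)) = Mul(Add(6, 56), Rational(1, 9)) = Mul(62, Rational(1, 9)) = Rational(62, 9)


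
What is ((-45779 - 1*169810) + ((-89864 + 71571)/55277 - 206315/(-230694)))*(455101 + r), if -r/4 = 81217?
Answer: -119345491564580896559/4250690746 ≈ -2.8077e+10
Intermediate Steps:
r = -324868 (r = -4*81217 = -324868)
((-45779 - 1*169810) + ((-89864 + 71571)/55277 - 206315/(-230694)))*(455101 + r) = ((-45779 - 1*169810) + ((-89864 + 71571)/55277 - 206315/(-230694)))*(455101 - 324868) = ((-45779 - 169810) + (-18293*1/55277 - 206315*(-1/230694)))*130233 = (-215589 + (-18293/55277 + 206315/230694))*130233 = (-215589 + 7184388913/12752072238)*130233 = -2749199317329269/12752072238*130233 = -119345491564580896559/4250690746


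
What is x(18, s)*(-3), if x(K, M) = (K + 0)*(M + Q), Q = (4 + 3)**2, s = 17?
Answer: -3564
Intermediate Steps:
Q = 49 (Q = 7**2 = 49)
x(K, M) = K*(49 + M) (x(K, M) = (K + 0)*(M + 49) = K*(49 + M))
x(18, s)*(-3) = (18*(49 + 17))*(-3) = (18*66)*(-3) = 1188*(-3) = -3564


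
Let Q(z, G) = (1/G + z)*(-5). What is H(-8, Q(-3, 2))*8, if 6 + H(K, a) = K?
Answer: -112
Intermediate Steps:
Q(z, G) = -5*z - 5/G (Q(z, G) = (z + 1/G)*(-5) = -5*z - 5/G)
H(K, a) = -6 + K
H(-8, Q(-3, 2))*8 = (-6 - 8)*8 = -14*8 = -112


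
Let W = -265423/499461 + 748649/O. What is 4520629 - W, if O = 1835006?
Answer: 4143219571977220163/916513931766 ≈ 4.5206e+6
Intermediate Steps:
W = -113131819349/916513931766 (W = -265423/499461 + 748649/1835006 = -113131819349/916513931766 ≈ -0.12344)
4520629 - W = 4520629 - 1*(-113131819349/916513931766) = 4520629 + 113131819349/916513931766 = 4143219571977220163/916513931766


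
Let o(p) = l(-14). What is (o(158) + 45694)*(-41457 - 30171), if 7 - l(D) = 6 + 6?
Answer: -3272611692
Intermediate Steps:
l(D) = -5 (l(D) = 7 - (6 + 6) = 7 - 1*12 = 7 - 12 = -5)
o(p) = -5
(o(158) + 45694)*(-41457 - 30171) = (-5 + 45694)*(-41457 - 30171) = 45689*(-71628) = -3272611692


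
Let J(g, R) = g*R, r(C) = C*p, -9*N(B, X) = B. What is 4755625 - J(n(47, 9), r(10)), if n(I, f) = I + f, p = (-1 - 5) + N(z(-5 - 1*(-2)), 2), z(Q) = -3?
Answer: 14276395/3 ≈ 4.7588e+6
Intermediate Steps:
N(B, X) = -B/9
p = -17/3 (p = (-1 - 5) - ⅑*(-3) = -6 + ⅓ = -17/3 ≈ -5.6667)
r(C) = -17*C/3 (r(C) = C*(-17/3) = -17*C/3)
J(g, R) = R*g
4755625 - J(n(47, 9), r(10)) = 4755625 - (-17/3*10)*(47 + 9) = 4755625 - (-170)*56/3 = 4755625 - 1*(-9520/3) = 4755625 + 9520/3 = 14276395/3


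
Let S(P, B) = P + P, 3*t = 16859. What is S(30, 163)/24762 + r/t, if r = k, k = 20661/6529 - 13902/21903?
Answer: 1361345519455/473802400325471 ≈ 0.0028732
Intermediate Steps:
t = 16859/3 (t = (⅓)*16859 = 16859/3 ≈ 5619.7)
S(P, B) = 2*P
k = 17227225/6809747 (k = 20661*(1/6529) - 13902*1/21903 = 20661/6529 - 662/1043 = 17227225/6809747 ≈ 2.5298)
r = 17227225/6809747 ≈ 2.5298
S(30, 163)/24762 + r/t = (2*30)/24762 + 17227225/(6809747*(16859/3)) = 60*(1/24762) + (17227225/6809747)*(3/16859) = 10/4127 + 51681675/114805524673 = 1361345519455/473802400325471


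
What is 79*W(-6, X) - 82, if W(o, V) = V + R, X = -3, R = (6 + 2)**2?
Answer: 4737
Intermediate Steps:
R = 64 (R = 8**2 = 64)
W(o, V) = 64 + V (W(o, V) = V + 64 = 64 + V)
79*W(-6, X) - 82 = 79*(64 - 3) - 82 = 79*61 - 82 = 4819 - 82 = 4737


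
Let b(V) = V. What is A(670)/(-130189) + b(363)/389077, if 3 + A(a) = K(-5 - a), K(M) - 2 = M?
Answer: 310274659/50653545553 ≈ 0.0061254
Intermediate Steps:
K(M) = 2 + M
A(a) = -6 - a (A(a) = -3 + (2 + (-5 - a)) = -3 + (-3 - a) = -6 - a)
A(670)/(-130189) + b(363)/389077 = (-6 - 1*670)/(-130189) + 363/389077 = (-6 - 670)*(-1/130189) + 363*(1/389077) = -676*(-1/130189) + 363/389077 = 676/130189 + 363/389077 = 310274659/50653545553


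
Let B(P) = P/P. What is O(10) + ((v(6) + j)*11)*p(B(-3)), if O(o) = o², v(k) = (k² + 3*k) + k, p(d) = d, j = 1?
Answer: 771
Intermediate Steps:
B(P) = 1
v(k) = k² + 4*k
O(10) + ((v(6) + j)*11)*p(B(-3)) = 10² + ((6*(4 + 6) + 1)*11)*1 = 100 + ((6*10 + 1)*11)*1 = 100 + ((60 + 1)*11)*1 = 100 + (61*11)*1 = 100 + 671*1 = 100 + 671 = 771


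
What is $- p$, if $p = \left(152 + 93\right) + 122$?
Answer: $-367$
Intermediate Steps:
$p = 367$ ($p = 245 + 122 = 367$)
$- p = \left(-1\right) 367 = -367$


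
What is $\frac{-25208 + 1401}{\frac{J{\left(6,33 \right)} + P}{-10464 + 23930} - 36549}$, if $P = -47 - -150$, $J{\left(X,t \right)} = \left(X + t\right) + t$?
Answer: $\frac{320585062}{492168659} \approx 0.65137$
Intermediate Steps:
$J{\left(X,t \right)} = X + 2 t$
$P = 103$ ($P = -47 + 150 = 103$)
$\frac{-25208 + 1401}{\frac{J{\left(6,33 \right)} + P}{-10464 + 23930} - 36549} = \frac{-25208 + 1401}{\frac{\left(6 + 2 \cdot 33\right) + 103}{-10464 + 23930} - 36549} = - \frac{23807}{\frac{\left(6 + 66\right) + 103}{13466} - 36549} = - \frac{23807}{\left(72 + 103\right) \frac{1}{13466} - 36549} = - \frac{23807}{175 \cdot \frac{1}{13466} - 36549} = - \frac{23807}{\frac{175}{13466} - 36549} = - \frac{23807}{- \frac{492168659}{13466}} = \left(-23807\right) \left(- \frac{13466}{492168659}\right) = \frac{320585062}{492168659}$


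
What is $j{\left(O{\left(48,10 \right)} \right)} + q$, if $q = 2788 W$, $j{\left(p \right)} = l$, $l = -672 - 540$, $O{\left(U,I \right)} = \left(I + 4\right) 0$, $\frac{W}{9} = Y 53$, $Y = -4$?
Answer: $-5320716$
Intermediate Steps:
$W = -1908$ ($W = 9 \left(\left(-4\right) 53\right) = 9 \left(-212\right) = -1908$)
$O{\left(U,I \right)} = 0$ ($O{\left(U,I \right)} = \left(4 + I\right) 0 = 0$)
$l = -1212$ ($l = -672 - 540 = -1212$)
$j{\left(p \right)} = -1212$
$q = -5319504$ ($q = 2788 \left(-1908\right) = -5319504$)
$j{\left(O{\left(48,10 \right)} \right)} + q = -1212 - 5319504 = -5320716$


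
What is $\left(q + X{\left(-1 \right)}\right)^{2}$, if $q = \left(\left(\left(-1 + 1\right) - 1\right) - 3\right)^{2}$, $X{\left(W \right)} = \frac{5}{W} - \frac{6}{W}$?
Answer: $289$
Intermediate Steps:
$X{\left(W \right)} = - \frac{1}{W}$
$q = 16$ ($q = \left(\left(0 - 1\right) - 3\right)^{2} = \left(-1 - 3\right)^{2} = \left(-4\right)^{2} = 16$)
$\left(q + X{\left(-1 \right)}\right)^{2} = \left(16 - \frac{1}{-1}\right)^{2} = \left(16 - -1\right)^{2} = \left(16 + 1\right)^{2} = 17^{2} = 289$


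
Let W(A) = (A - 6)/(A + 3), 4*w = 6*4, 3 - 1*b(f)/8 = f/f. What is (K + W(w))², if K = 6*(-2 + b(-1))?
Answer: 7056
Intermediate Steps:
b(f) = 16 (b(f) = 24 - 8*f/f = 24 - 8*1 = 24 - 8 = 16)
K = 84 (K = 6*(-2 + 16) = 6*14 = 84)
w = 6 (w = (6*4)/4 = (¼)*24 = 6)
W(A) = (-6 + A)/(3 + A)
(K + W(w))² = (84 + (-6 + 6)/(3 + 6))² = (84 + 0/9)² = (84 + (⅑)*0)² = (84 + 0)² = 84² = 7056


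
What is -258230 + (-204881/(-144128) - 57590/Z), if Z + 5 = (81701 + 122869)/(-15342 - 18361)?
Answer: -2721143945323191/10754398976 ≈ -2.5303e+5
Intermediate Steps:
Z = -373085/33703 (Z = -5 + (81701 + 122869)/(-15342 - 18361) = -5 + 204570/(-33703) = -5 + 204570*(-1/33703) = -5 - 204570/33703 = -373085/33703 ≈ -11.070)
-258230 + (-204881/(-144128) - 57590/Z) = -258230 + (-204881/(-144128) - 57590/(-373085/33703)) = -258230 + (-204881*(-1/144128) - 57590*(-33703/373085)) = -258230 + (204881/144128 + 388191154/74617) = -258230 + 55964502249289/10754398976 = -2721143945323191/10754398976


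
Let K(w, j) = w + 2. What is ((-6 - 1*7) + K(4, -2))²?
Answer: 49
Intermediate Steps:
K(w, j) = 2 + w
((-6 - 1*7) + K(4, -2))² = ((-6 - 1*7) + (2 + 4))² = ((-6 - 7) + 6)² = (-13 + 6)² = (-7)² = 49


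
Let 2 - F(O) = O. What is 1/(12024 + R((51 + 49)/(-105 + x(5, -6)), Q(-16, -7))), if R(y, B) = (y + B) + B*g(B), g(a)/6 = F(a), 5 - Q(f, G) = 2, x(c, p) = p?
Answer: 111/1332899 ≈ 8.3277e-5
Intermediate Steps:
F(O) = 2 - O
Q(f, G) = 3 (Q(f, G) = 5 - 1*2 = 5 - 2 = 3)
g(a) = 12 - 6*a (g(a) = 6*(2 - a) = 12 - 6*a)
R(y, B) = B + y + B*(12 - 6*B) (R(y, B) = (y + B) + B*(12 - 6*B) = (B + y) + B*(12 - 6*B) = B + y + B*(12 - 6*B))
1/(12024 + R((51 + 49)/(-105 + x(5, -6)), Q(-16, -7))) = 1/(12024 + (3 + (51 + 49)/(-105 - 6) - 6*3*(-2 + 3))) = 1/(12024 + (3 + 100/(-111) - 6*3*1)) = 1/(12024 + (3 + 100*(-1/111) - 18)) = 1/(12024 + (3 - 100/111 - 18)) = 1/(12024 - 1765/111) = 1/(1332899/111) = 111/1332899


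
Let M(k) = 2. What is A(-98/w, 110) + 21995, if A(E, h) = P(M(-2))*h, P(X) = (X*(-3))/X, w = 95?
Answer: 21665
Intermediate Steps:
P(X) = -3 (P(X) = (-3*X)/X = -3)
A(E, h) = -3*h
A(-98/w, 110) + 21995 = -3*110 + 21995 = -330 + 21995 = 21665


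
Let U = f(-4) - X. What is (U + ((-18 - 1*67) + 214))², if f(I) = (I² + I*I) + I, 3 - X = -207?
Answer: 2809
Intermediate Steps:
X = 210 (X = 3 - 1*(-207) = 3 + 207 = 210)
f(I) = I + 2*I² (f(I) = (I² + I²) + I = 2*I² + I = I + 2*I²)
U = -182 (U = -4*(1 + 2*(-4)) - 1*210 = -4*(1 - 8) - 210 = -4*(-7) - 210 = 28 - 210 = -182)
(U + ((-18 - 1*67) + 214))² = (-182 + ((-18 - 1*67) + 214))² = (-182 + ((-18 - 67) + 214))² = (-182 + (-85 + 214))² = (-182 + 129)² = (-53)² = 2809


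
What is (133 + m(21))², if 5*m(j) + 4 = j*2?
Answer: 494209/25 ≈ 19768.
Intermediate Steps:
m(j) = -⅘ + 2*j/5 (m(j) = -⅘ + (j*2)/5 = -⅘ + (2*j)/5 = -⅘ + 2*j/5)
(133 + m(21))² = (133 + (-⅘ + (⅖)*21))² = (133 + (-⅘ + 42/5))² = (133 + 38/5)² = (703/5)² = 494209/25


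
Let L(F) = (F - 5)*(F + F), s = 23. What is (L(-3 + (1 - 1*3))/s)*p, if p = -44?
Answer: -4400/23 ≈ -191.30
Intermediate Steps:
L(F) = 2*F*(-5 + F) (L(F) = (-5 + F)*(2*F) = 2*F*(-5 + F))
(L(-3 + (1 - 1*3))/s)*p = ((2*(-3 + (1 - 1*3))*(-5 + (-3 + (1 - 1*3))))/23)*(-44) = ((2*(-3 + (1 - 3))*(-5 + (-3 + (1 - 3))))/23)*(-44) = ((2*(-3 - 2)*(-5 + (-3 - 2)))/23)*(-44) = ((2*(-5)*(-5 - 5))/23)*(-44) = ((2*(-5)*(-10))/23)*(-44) = ((1/23)*100)*(-44) = (100/23)*(-44) = -4400/23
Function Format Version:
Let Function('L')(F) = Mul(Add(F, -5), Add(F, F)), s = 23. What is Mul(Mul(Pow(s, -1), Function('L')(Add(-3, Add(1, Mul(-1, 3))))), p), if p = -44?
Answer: Rational(-4400, 23) ≈ -191.30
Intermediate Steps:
Function('L')(F) = Mul(2, F, Add(-5, F)) (Function('L')(F) = Mul(Add(-5, F), Mul(2, F)) = Mul(2, F, Add(-5, F)))
Mul(Mul(Pow(s, -1), Function('L')(Add(-3, Add(1, Mul(-1, 3))))), p) = Mul(Mul(Pow(23, -1), Mul(2, Add(-3, Add(1, Mul(-1, 3))), Add(-5, Add(-3, Add(1, Mul(-1, 3)))))), -44) = Mul(Mul(Rational(1, 23), Mul(2, Add(-3, Add(1, -3)), Add(-5, Add(-3, Add(1, -3))))), -44) = Mul(Mul(Rational(1, 23), Mul(2, Add(-3, -2), Add(-5, Add(-3, -2)))), -44) = Mul(Mul(Rational(1, 23), Mul(2, -5, Add(-5, -5))), -44) = Mul(Mul(Rational(1, 23), Mul(2, -5, -10)), -44) = Mul(Mul(Rational(1, 23), 100), -44) = Mul(Rational(100, 23), -44) = Rational(-4400, 23)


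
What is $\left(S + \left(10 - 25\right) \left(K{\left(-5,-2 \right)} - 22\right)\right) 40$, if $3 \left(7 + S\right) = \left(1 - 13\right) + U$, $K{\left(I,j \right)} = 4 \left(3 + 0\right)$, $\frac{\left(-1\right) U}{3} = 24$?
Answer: $4600$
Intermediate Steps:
$U = -72$ ($U = \left(-3\right) 24 = -72$)
$K{\left(I,j \right)} = 12$ ($K{\left(I,j \right)} = 4 \cdot 3 = 12$)
$S = -35$ ($S = -7 + \frac{\left(1 - 13\right) - 72}{3} = -7 + \frac{-12 - 72}{3} = -7 + \frac{1}{3} \left(-84\right) = -7 - 28 = -35$)
$\left(S + \left(10 - 25\right) \left(K{\left(-5,-2 \right)} - 22\right)\right) 40 = \left(-35 + \left(10 - 25\right) \left(12 - 22\right)\right) 40 = \left(-35 - -150\right) 40 = \left(-35 + 150\right) 40 = 115 \cdot 40 = 4600$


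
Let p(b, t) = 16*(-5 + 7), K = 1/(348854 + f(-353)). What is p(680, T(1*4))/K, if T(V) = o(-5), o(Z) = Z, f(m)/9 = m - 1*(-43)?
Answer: 11074048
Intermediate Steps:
f(m) = 387 + 9*m (f(m) = 9*(m - 1*(-43)) = 9*(m + 43) = 9*(43 + m) = 387 + 9*m)
T(V) = -5
K = 1/346064 (K = 1/(348854 + (387 + 9*(-353))) = 1/(348854 + (387 - 3177)) = 1/(348854 - 2790) = 1/346064 ≈ 2.8896e-6)
p(b, t) = 32 (p(b, t) = 16*2 = 32)
p(680, T(1*4))/K = 32/(1/346064) = 32*346064 = 11074048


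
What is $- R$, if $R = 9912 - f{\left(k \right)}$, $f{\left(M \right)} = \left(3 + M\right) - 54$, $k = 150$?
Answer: $-9813$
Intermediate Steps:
$f{\left(M \right)} = -51 + M$
$R = 9813$ ($R = 9912 - \left(-51 + 150\right) = 9912 - 99 = 9813$)
$- R = \left(-1\right) 9813 = -9813$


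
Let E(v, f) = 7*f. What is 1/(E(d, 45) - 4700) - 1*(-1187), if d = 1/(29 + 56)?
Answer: 5204994/4385 ≈ 1187.0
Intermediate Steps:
d = 1/85 ≈ 0.011765
1/(E(d, 45) - 4700) - 1*(-1187) = 1/(7*45 - 4700) - 1*(-1187) = 1/(315 - 4700) + 1187 = 1/(-4385) + 1187 = -1/4385 + 1187 = 5204994/4385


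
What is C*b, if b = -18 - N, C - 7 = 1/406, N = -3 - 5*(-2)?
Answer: -71075/406 ≈ -175.06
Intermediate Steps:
N = 7 (N = -3 + 10 = 7)
C = 2843/406 (C = 7 + 1/406 = 2843/406 ≈ 7.0025)
b = -25 (b = -18 - 1*7 = -18 - 7 = -25)
C*b = (2843/406)*(-25) = -71075/406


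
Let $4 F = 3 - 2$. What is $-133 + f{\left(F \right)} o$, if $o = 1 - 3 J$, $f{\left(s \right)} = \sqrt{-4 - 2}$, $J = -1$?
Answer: $-133 + 4 i \sqrt{6} \approx -133.0 + 9.798 i$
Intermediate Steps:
$F = \frac{1}{4}$ ($F = \frac{3 - 2}{4} = \frac{1}{4} \cdot 1 = \frac{1}{4} \approx 0.25$)
$f{\left(s \right)} = i \sqrt{6}$ ($f{\left(s \right)} = \sqrt{-6} = i \sqrt{6}$)
$o = 4$ ($o = 1 - -3 = 1 + 3 = 4$)
$-133 + f{\left(F \right)} o = -133 + i \sqrt{6} \cdot 4 = -133 + 4 i \sqrt{6}$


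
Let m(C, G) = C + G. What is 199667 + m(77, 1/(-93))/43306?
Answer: 402075231823/2013729 ≈ 1.9967e+5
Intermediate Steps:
199667 + m(77, 1/(-93))/43306 = 199667 + (77 + 1/(-93))/43306 = 199667 + (77 - 1/93)*(1/43306) = 199667 + (7160/93)*(1/43306) = 199667 + 3580/2013729 = 402075231823/2013729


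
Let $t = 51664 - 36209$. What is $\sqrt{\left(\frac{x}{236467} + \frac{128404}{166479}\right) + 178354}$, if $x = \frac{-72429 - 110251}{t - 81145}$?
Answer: $\frac{\sqrt{11927330567633124313463367167788194}}{258600441493317} \approx 422.32$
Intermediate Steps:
$t = 15455$ ($t = 51664 - 36209 = 15455$)
$x = \frac{18268}{6569}$ ($x = \frac{-72429 - 110251}{15455 - 81145} = - \frac{182680}{-65690} = \left(-182680\right) \left(- \frac{1}{65690}\right) = \frac{18268}{6569} \approx 2.7809$)
$\sqrt{\left(\frac{x}{236467} + \frac{128404}{166479}\right) + 178354} = \sqrt{\left(\frac{18268}{6569 \cdot 236467} + \frac{128404}{166479}\right) + 178354} = \sqrt{\left(\frac{18268}{6569} \cdot \frac{1}{236467} + 128404 \cdot \frac{1}{166479}\right) + 178354} = \sqrt{\left(\frac{18268}{1553351723} + \frac{128404}{166479}\right) + 178354} = \sqrt{\frac{199459615878464}{258600441493317} + 178354} = \sqrt{\frac{46122622601714938682}{258600441493317}} = \frac{\sqrt{11927330567633124313463367167788194}}{258600441493317}$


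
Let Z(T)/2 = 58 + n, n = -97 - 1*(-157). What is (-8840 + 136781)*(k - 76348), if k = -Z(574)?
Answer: -9798233544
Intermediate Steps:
n = 60 (n = -97 + 157 = 60)
Z(T) = 236 (Z(T) = 2*(58 + 60) = 2*118 = 236)
k = -236 (k = -1*236 = -236)
(-8840 + 136781)*(k - 76348) = (-8840 + 136781)*(-236 - 76348) = 127941*(-76584) = -9798233544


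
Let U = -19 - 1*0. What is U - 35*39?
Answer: -1384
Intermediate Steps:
U = -19 (U = -19 + 0 = -19)
U - 35*39 = -19 - 35*39 = -19 - 1365 = -1384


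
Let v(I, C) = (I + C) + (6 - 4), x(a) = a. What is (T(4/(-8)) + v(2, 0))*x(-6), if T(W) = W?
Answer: -21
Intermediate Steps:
v(I, C) = 2 + C + I (v(I, C) = (C + I) + 2 = 2 + C + I)
(T(4/(-8)) + v(2, 0))*x(-6) = (4/(-8) + (2 + 0 + 2))*(-6) = (4*(-⅛) + 4)*(-6) = (-½ + 4)*(-6) = (7/2)*(-6) = -21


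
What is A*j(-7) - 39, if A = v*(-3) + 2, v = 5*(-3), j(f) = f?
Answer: -368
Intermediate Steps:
v = -15
A = 47 (A = -15*(-3) + 2 = 45 + 2 = 47)
A*j(-7) - 39 = 47*(-7) - 39 = -329 - 39 = -368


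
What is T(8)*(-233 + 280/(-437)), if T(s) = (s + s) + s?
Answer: -2450424/437 ≈ -5607.4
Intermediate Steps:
T(s) = 3*s (T(s) = 2*s + s = 3*s)
T(8)*(-233 + 280/(-437)) = (3*8)*(-233 + 280/(-437)) = 24*(-233 + 280*(-1/437)) = 24*(-233 - 280/437) = 24*(-102101/437) = -2450424/437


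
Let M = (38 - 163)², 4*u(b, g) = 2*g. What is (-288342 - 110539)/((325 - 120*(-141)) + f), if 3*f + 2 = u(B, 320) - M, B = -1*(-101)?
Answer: -1196643/36268 ≈ -32.994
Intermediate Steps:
B = 101
u(b, g) = g/2 (u(b, g) = (2*g)/4 = g/2)
M = 15625 (M = (-125)² = 15625)
f = -15467/3 (f = -⅔ + ((½)*320 - 1*15625)/3 = -⅔ + (160 - 15625)/3 = -⅔ + (⅓)*(-15465) = -⅔ - 5155 = -15467/3 ≈ -5155.7)
(-288342 - 110539)/((325 - 120*(-141)) + f) = (-288342 - 110539)/((325 - 120*(-141)) - 15467/3) = -398881/((325 + 16920) - 15467/3) = -398881/(17245 - 15467/3) = -398881/36268/3 = -398881*3/36268 = -1196643/36268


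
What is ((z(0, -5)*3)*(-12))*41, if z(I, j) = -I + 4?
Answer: -5904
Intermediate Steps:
z(I, j) = 4 - I
((z(0, -5)*3)*(-12))*41 = (((4 - 1*0)*3)*(-12))*41 = (((4 + 0)*3)*(-12))*41 = ((4*3)*(-12))*41 = (12*(-12))*41 = -144*41 = -5904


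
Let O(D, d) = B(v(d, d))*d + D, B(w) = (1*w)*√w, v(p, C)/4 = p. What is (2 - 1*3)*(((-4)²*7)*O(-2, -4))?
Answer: 224 - 28672*I ≈ 224.0 - 28672.0*I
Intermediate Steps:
v(p, C) = 4*p
B(w) = w^(3/2) (B(w) = w*√w = w^(3/2))
O(D, d) = D + 8*d^(5/2) (O(D, d) = (4*d)^(3/2)*d + D = (8*d^(3/2))*d + D = 8*d^(5/2) + D = D + 8*d^(5/2))
(2 - 1*3)*(((-4)²*7)*O(-2, -4)) = (2 - 1*3)*(((-4)²*7)*(-2 + 8*(-4)^(5/2))) = (2 - 3)*((16*7)*(-2 + 8*(32*I))) = -112*(-2 + 256*I) = -(-224 + 28672*I) = 224 - 28672*I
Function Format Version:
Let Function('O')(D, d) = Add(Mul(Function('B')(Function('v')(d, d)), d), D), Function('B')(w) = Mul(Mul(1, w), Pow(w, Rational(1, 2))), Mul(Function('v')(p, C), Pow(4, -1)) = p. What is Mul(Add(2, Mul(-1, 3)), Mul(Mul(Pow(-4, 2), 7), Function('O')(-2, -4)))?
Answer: Add(224, Mul(-28672, I)) ≈ Add(224.00, Mul(-28672., I))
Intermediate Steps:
Function('v')(p, C) = Mul(4, p)
Function('B')(w) = Pow(w, Rational(3, 2)) (Function('B')(w) = Mul(w, Pow(w, Rational(1, 2))) = Pow(w, Rational(3, 2)))
Function('O')(D, d) = Add(D, Mul(8, Pow(d, Rational(5, 2)))) (Function('O')(D, d) = Add(Mul(Pow(Mul(4, d), Rational(3, 2)), d), D) = Add(Mul(Mul(8, Pow(d, Rational(3, 2))), d), D) = Add(Mul(8, Pow(d, Rational(5, 2))), D) = Add(D, Mul(8, Pow(d, Rational(5, 2)))))
Mul(Add(2, Mul(-1, 3)), Mul(Mul(Pow(-4, 2), 7), Function('O')(-2, -4))) = Mul(Add(2, Mul(-1, 3)), Mul(Mul(Pow(-4, 2), 7), Add(-2, Mul(8, Pow(-4, Rational(5, 2)))))) = Mul(Add(2, -3), Mul(Mul(16, 7), Add(-2, Mul(8, Mul(32, I))))) = Mul(-1, Mul(112, Add(-2, Mul(256, I)))) = Mul(-1, Add(-224, Mul(28672, I))) = Add(224, Mul(-28672, I))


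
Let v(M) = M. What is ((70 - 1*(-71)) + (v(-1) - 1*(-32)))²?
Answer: 29584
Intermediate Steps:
((70 - 1*(-71)) + (v(-1) - 1*(-32)))² = ((70 - 1*(-71)) + (-1 - 1*(-32)))² = ((70 + 71) + (-1 + 32))² = (141 + 31)² = 172² = 29584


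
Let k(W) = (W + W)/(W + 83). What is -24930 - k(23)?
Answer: -1321313/53 ≈ -24930.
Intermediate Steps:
k(W) = 2*W/(83 + W) (k(W) = (2*W)/(83 + W) = 2*W/(83 + W))
-24930 - k(23) = -24930 - 2*23/(83 + 23) = -24930 - 2*23/106 = -24930 - 1*23/53 = -24930 - 23/53 = -1321313/53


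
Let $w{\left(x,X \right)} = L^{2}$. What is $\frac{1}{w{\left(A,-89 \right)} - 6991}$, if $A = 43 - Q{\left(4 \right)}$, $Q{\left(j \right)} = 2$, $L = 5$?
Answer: $- \frac{1}{6966} \approx -0.00014355$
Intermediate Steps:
$A = 41$ ($A = 43 - 2 = 41$)
$w{\left(x,X \right)} = 25$ ($w{\left(x,X \right)} = 5^{2} = 25$)
$\frac{1}{w{\left(A,-89 \right)} - 6991} = \frac{1}{25 - 6991} = \frac{1}{-6966} = - \frac{1}{6966}$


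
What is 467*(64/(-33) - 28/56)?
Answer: -75187/66 ≈ -1139.2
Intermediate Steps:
467*(64/(-33) - 28/56) = 467*(64*(-1/33) - 28*1/56) = 467*(-64/33 - ½) = 467*(-161/66) = -75187/66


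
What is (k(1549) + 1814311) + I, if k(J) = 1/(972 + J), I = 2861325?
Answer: 11787278357/2521 ≈ 4.6756e+6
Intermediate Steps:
(k(1549) + 1814311) + I = (1/(972 + 1549) + 1814311) + 2861325 = (1/2521 + 1814311) + 2861325 = 4573878032/2521 + 2861325 = 11787278357/2521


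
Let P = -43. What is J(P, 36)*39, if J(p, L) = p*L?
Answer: -60372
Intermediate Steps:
J(p, L) = L*p
J(P, 36)*39 = (36*(-43))*39 = -1548*39 = -60372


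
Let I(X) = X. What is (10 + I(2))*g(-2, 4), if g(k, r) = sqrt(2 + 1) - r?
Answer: -48 + 12*sqrt(3) ≈ -27.215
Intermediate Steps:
g(k, r) = sqrt(3) - r
(10 + I(2))*g(-2, 4) = (10 + 2)*(sqrt(3) - 1*4) = 12*(sqrt(3) - 4) = 12*(-4 + sqrt(3)) = -48 + 12*sqrt(3)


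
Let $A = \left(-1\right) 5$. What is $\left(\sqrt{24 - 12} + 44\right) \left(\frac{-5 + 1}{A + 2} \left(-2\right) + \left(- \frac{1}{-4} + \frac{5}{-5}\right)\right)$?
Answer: $- \frac{451}{3} - \frac{41 \sqrt{3}}{6} \approx -162.17$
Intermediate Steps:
$A = -5$
$\left(\sqrt{24 - 12} + 44\right) \left(\frac{-5 + 1}{A + 2} \left(-2\right) + \left(- \frac{1}{-4} + \frac{5}{-5}\right)\right) = \left(\sqrt{24 - 12} + 44\right) \left(\frac{-5 + 1}{-5 + 2} \left(-2\right) + \left(- \frac{1}{-4} + \frac{5}{-5}\right)\right) = \left(\sqrt{12} + 44\right) \left(- \frac{4}{-3} \left(-2\right) + \left(\left(-1\right) \left(- \frac{1}{4}\right) + 5 \left(- \frac{1}{5}\right)\right)\right) = \left(2 \sqrt{3} + 44\right) \left(\left(-4\right) \left(- \frac{1}{3}\right) \left(-2\right) + \left(\frac{1}{4} - 1\right)\right) = \left(44 + 2 \sqrt{3}\right) \left(\frac{4}{3} \left(-2\right) - \frac{3}{4}\right) = \left(44 + 2 \sqrt{3}\right) \left(- \frac{8}{3} - \frac{3}{4}\right) = \left(44 + 2 \sqrt{3}\right) \left(- \frac{41}{12}\right) = - \frac{451}{3} - \frac{41 \sqrt{3}}{6}$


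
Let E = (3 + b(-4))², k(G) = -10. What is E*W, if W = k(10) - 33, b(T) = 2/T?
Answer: -1075/4 ≈ -268.75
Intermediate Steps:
E = 25/4 (E = (3 + 2/(-4))² = (3 + 2*(-¼))² = (3 - ½)² = (5/2)² = 25/4 ≈ 6.2500)
W = -43 (W = -10 - 33 = -43)
E*W = (25/4)*(-43) = -1075/4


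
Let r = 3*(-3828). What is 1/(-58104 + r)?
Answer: -1/69588 ≈ -1.4370e-5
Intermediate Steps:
r = -11484
1/(-58104 + r) = 1/(-58104 - 11484) = 1/(-69588) = -1/69588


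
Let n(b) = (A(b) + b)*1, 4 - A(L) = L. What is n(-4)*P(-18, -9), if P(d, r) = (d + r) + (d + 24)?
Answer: -84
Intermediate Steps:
A(L) = 4 - L
n(b) = 4 (n(b) = ((4 - b) + b)*1 = 4*1 = 4)
P(d, r) = 24 + r + 2*d (P(d, r) = (d + r) + (24 + d) = 24 + r + 2*d)
n(-4)*P(-18, -9) = 4*(24 - 9 + 2*(-18)) = 4*(24 - 9 - 36) = 4*(-21) = -84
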